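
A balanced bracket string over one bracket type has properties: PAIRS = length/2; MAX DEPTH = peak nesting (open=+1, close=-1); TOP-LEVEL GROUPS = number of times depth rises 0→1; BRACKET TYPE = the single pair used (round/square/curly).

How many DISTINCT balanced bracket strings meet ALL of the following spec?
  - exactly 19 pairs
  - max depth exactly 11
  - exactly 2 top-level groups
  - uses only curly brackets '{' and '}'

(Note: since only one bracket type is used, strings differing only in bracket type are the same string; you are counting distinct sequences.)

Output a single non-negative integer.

Spec: pairs=19 depth=11 groups=2
Count(depth <= 11) = 475586188
Count(depth <= 10) = 470033036
Count(depth == 11) = 475586188 - 470033036 = 5553152

Answer: 5553152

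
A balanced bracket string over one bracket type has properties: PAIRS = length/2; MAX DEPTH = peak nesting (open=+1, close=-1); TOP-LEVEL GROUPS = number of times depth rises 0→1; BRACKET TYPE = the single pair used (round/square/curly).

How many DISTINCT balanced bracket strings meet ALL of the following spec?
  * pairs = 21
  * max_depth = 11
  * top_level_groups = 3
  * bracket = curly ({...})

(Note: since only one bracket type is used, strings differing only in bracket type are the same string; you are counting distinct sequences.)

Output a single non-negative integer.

Spec: pairs=21 depth=11 groups=3
Count(depth <= 11) = 4774054722
Count(depth <= 10) = 4717586247
Count(depth == 11) = 4774054722 - 4717586247 = 56468475

Answer: 56468475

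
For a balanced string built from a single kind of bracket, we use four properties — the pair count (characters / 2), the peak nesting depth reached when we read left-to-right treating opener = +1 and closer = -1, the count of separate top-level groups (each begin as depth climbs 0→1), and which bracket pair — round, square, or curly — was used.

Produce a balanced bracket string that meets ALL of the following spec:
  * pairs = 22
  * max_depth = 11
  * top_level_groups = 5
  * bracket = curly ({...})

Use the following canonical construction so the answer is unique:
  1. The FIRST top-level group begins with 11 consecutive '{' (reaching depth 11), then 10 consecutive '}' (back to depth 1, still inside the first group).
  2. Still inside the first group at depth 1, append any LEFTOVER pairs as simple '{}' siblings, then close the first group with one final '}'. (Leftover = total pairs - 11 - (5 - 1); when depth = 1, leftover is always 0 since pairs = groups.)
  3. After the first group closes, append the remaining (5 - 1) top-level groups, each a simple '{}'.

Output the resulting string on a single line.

Spec: pairs=22 depth=11 groups=5
Leftover pairs = 22 - 11 - (5-1) = 7
First group: deep chain of depth 11 + 7 sibling pairs
Remaining 4 groups: simple '{}' each

Answer: {{{{{{{{{{{}}}}}}}}}}{}{}{}{}{}{}{}}{}{}{}{}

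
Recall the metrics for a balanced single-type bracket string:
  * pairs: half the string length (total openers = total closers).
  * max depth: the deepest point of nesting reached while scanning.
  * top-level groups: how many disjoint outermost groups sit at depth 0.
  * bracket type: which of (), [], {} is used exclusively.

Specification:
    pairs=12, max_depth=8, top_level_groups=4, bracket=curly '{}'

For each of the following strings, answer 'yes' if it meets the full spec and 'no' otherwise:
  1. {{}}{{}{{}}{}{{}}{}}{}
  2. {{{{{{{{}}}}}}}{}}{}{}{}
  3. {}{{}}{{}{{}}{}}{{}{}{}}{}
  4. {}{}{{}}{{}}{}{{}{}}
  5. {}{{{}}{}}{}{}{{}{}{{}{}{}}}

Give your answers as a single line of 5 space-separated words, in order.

String 1 '{{}}{{}{{}}{}{{}}{}}{}': depth seq [1 2 1 0 1 2 1 2 3 2 1 2 1 2 3 2 1 2 1 0 1 0]
  -> pairs=11 depth=3 groups=3 -> no
String 2 '{{{{{{{{}}}}}}}{}}{}{}{}': depth seq [1 2 3 4 5 6 7 8 7 6 5 4 3 2 1 2 1 0 1 0 1 0 1 0]
  -> pairs=12 depth=8 groups=4 -> yes
String 3 '{}{{}}{{}{{}}{}}{{}{}{}}{}': depth seq [1 0 1 2 1 0 1 2 1 2 3 2 1 2 1 0 1 2 1 2 1 2 1 0 1 0]
  -> pairs=13 depth=3 groups=5 -> no
String 4 '{}{}{{}}{{}}{}{{}{}}': depth seq [1 0 1 0 1 2 1 0 1 2 1 0 1 0 1 2 1 2 1 0]
  -> pairs=10 depth=2 groups=6 -> no
String 5 '{}{{{}}{}}{}{}{{}{}{{}{}{}}}': depth seq [1 0 1 2 3 2 1 2 1 0 1 0 1 0 1 2 1 2 1 2 3 2 3 2 3 2 1 0]
  -> pairs=14 depth=3 groups=5 -> no

Answer: no yes no no no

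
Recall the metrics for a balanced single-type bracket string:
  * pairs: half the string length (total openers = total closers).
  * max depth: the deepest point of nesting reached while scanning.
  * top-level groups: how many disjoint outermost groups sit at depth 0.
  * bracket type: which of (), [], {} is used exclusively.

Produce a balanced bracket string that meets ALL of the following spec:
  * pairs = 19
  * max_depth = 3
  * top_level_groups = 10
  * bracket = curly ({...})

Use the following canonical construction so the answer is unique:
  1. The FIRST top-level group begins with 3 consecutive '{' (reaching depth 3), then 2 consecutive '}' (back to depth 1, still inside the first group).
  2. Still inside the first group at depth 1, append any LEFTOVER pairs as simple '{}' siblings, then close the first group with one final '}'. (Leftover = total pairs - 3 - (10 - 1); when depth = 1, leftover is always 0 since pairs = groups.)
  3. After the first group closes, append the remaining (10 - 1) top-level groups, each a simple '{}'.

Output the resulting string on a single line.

Answer: {{{}}{}{}{}{}{}{}{}}{}{}{}{}{}{}{}{}{}

Derivation:
Spec: pairs=19 depth=3 groups=10
Leftover pairs = 19 - 3 - (10-1) = 7
First group: deep chain of depth 3 + 7 sibling pairs
Remaining 9 groups: simple '{}' each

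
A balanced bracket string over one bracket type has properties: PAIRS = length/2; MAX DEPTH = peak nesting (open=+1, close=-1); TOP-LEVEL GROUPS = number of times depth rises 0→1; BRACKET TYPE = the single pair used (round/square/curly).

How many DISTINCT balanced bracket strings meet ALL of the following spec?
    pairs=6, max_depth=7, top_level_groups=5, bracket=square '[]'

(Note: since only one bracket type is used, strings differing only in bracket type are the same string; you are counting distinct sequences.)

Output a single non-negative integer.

Spec: pairs=6 depth=7 groups=5
Count(depth <= 7) = 5
Count(depth <= 6) = 5
Count(depth == 7) = 5 - 5 = 0

Answer: 0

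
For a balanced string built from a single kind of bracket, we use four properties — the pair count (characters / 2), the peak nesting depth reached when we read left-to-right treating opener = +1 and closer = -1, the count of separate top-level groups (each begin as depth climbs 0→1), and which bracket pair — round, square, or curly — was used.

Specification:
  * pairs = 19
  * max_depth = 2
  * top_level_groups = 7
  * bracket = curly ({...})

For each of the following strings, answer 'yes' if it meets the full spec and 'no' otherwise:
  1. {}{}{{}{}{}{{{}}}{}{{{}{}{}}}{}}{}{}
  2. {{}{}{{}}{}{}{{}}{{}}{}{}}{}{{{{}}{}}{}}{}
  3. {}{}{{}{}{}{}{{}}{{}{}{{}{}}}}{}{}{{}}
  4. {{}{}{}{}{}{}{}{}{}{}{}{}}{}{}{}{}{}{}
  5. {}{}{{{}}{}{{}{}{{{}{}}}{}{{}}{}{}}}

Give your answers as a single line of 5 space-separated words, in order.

Answer: no no no yes no

Derivation:
String 1 '{}{}{{}{}{}{{{}}}{}{{{}{}{}}}{}}{}{}': depth seq [1 0 1 0 1 2 1 2 1 2 1 2 3 4 3 2 1 2 1 2 3 4 3 4 3 4 3 2 1 2 1 0 1 0 1 0]
  -> pairs=18 depth=4 groups=5 -> no
String 2 '{{}{}{{}}{}{}{{}}{{}}{}{}}{}{{{{}}{}}{}}{}': depth seq [1 2 1 2 1 2 3 2 1 2 1 2 1 2 3 2 1 2 3 2 1 2 1 2 1 0 1 0 1 2 3 4 3 2 3 2 1 2 1 0 1 0]
  -> pairs=21 depth=4 groups=4 -> no
String 3 '{}{}{{}{}{}{}{{}}{{}{}{{}{}}}}{}{}{{}}': depth seq [1 0 1 0 1 2 1 2 1 2 1 2 1 2 3 2 1 2 3 2 3 2 3 4 3 4 3 2 1 0 1 0 1 0 1 2 1 0]
  -> pairs=19 depth=4 groups=6 -> no
String 4 '{{}{}{}{}{}{}{}{}{}{}{}{}}{}{}{}{}{}{}': depth seq [1 2 1 2 1 2 1 2 1 2 1 2 1 2 1 2 1 2 1 2 1 2 1 2 1 0 1 0 1 0 1 0 1 0 1 0 1 0]
  -> pairs=19 depth=2 groups=7 -> yes
String 5 '{}{}{{{}}{}{{}{}{{{}{}}}{}{{}}{}{}}}': depth seq [1 0 1 0 1 2 3 2 1 2 1 2 3 2 3 2 3 4 5 4 5 4 3 2 3 2 3 4 3 2 3 2 3 2 1 0]
  -> pairs=18 depth=5 groups=3 -> no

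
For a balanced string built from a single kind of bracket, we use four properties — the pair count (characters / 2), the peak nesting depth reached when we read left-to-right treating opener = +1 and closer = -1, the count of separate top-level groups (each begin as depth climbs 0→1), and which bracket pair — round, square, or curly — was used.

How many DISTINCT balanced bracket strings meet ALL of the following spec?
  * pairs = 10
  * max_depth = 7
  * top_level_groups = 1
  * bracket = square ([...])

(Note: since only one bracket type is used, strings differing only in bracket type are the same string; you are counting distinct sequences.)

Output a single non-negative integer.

Answer: 410

Derivation:
Spec: pairs=10 depth=7 groups=1
Count(depth <= 7) = 4744
Count(depth <= 6) = 4334
Count(depth == 7) = 4744 - 4334 = 410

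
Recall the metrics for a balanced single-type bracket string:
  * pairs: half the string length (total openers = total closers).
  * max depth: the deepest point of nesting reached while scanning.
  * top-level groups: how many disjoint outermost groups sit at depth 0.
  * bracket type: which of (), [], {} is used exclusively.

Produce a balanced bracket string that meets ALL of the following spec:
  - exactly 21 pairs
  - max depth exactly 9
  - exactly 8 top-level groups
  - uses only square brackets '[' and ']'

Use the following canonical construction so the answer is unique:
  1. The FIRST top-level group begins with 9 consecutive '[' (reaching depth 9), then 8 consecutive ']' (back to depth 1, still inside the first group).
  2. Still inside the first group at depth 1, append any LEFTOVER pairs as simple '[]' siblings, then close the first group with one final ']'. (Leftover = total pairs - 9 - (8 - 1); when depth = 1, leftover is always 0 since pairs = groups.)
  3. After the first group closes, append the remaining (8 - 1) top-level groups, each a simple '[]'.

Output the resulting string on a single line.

Spec: pairs=21 depth=9 groups=8
Leftover pairs = 21 - 9 - (8-1) = 5
First group: deep chain of depth 9 + 5 sibling pairs
Remaining 7 groups: simple '[]' each

Answer: [[[[[[[[[]]]]]]]][][][][][]][][][][][][][]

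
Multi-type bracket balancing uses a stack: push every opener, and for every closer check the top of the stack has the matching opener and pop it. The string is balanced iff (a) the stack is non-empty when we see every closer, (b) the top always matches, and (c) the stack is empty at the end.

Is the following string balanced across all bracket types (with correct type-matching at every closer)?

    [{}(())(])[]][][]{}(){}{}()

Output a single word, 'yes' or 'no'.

pos 0: push '['; stack = [
pos 1: push '{'; stack = [{
pos 2: '}' matches '{'; pop; stack = [
pos 3: push '('; stack = [(
pos 4: push '('; stack = [((
pos 5: ')' matches '('; pop; stack = [(
pos 6: ')' matches '('; pop; stack = [
pos 7: push '('; stack = [(
pos 8: saw closer ']' but top of stack is '(' (expected ')') → INVALID
Verdict: type mismatch at position 8: ']' closes '(' → no

Answer: no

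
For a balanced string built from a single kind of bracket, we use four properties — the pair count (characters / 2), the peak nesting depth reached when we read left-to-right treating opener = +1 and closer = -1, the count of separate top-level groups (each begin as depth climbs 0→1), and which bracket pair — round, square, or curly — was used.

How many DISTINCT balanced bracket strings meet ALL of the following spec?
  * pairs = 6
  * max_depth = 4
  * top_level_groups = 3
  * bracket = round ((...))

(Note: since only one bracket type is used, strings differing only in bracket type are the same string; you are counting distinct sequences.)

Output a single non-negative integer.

Answer: 3

Derivation:
Spec: pairs=6 depth=4 groups=3
Count(depth <= 4) = 28
Count(depth <= 3) = 25
Count(depth == 4) = 28 - 25 = 3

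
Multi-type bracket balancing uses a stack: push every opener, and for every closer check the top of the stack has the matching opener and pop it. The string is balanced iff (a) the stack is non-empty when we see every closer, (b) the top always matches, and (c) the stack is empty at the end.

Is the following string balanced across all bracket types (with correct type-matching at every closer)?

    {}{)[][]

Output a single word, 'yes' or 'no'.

Answer: no

Derivation:
pos 0: push '{'; stack = {
pos 1: '}' matches '{'; pop; stack = (empty)
pos 2: push '{'; stack = {
pos 3: saw closer ')' but top of stack is '{' (expected '}') → INVALID
Verdict: type mismatch at position 3: ')' closes '{' → no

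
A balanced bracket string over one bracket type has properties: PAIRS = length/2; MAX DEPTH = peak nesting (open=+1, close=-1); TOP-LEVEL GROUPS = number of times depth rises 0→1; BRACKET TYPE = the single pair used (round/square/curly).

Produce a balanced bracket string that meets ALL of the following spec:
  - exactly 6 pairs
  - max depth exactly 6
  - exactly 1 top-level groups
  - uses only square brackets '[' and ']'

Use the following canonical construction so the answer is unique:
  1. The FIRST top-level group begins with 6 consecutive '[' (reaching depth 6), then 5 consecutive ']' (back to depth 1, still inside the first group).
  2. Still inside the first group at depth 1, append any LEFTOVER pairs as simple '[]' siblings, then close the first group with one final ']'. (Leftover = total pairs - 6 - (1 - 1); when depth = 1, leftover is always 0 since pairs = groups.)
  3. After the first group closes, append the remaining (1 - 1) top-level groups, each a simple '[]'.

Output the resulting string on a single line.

Answer: [[[[[[]]]]]]

Derivation:
Spec: pairs=6 depth=6 groups=1
Leftover pairs = 6 - 6 - (1-1) = 0
First group: deep chain of depth 6 + 0 sibling pairs
Remaining 0 groups: simple '[]' each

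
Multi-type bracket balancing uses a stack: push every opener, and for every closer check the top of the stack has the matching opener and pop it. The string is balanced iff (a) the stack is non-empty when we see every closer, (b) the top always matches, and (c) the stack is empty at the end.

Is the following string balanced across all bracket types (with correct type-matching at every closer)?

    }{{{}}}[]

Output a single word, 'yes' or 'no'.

Answer: no

Derivation:
pos 0: saw closer '}' but stack is empty → INVALID
Verdict: unmatched closer '}' at position 0 → no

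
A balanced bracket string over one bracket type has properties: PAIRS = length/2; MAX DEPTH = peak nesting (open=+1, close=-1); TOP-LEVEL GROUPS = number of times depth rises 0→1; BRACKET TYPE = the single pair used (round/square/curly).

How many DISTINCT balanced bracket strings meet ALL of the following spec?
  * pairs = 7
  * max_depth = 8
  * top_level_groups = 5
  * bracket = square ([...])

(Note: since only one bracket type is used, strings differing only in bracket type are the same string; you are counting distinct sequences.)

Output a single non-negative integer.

Spec: pairs=7 depth=8 groups=5
Count(depth <= 8) = 20
Count(depth <= 7) = 20
Count(depth == 8) = 20 - 20 = 0

Answer: 0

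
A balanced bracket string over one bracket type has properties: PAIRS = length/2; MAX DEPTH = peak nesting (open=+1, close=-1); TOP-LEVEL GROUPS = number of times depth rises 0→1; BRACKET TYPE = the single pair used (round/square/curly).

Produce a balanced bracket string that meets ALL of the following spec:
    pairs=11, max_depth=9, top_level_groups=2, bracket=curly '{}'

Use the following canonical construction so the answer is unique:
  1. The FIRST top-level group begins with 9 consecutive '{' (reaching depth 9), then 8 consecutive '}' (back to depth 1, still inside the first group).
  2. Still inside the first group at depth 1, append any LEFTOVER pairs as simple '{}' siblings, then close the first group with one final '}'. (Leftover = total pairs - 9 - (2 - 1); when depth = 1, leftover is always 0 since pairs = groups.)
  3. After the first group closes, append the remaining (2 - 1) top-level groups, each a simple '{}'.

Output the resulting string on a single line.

Spec: pairs=11 depth=9 groups=2
Leftover pairs = 11 - 9 - (2-1) = 1
First group: deep chain of depth 9 + 1 sibling pairs
Remaining 1 groups: simple '{}' each

Answer: {{{{{{{{{}}}}}}}}{}}{}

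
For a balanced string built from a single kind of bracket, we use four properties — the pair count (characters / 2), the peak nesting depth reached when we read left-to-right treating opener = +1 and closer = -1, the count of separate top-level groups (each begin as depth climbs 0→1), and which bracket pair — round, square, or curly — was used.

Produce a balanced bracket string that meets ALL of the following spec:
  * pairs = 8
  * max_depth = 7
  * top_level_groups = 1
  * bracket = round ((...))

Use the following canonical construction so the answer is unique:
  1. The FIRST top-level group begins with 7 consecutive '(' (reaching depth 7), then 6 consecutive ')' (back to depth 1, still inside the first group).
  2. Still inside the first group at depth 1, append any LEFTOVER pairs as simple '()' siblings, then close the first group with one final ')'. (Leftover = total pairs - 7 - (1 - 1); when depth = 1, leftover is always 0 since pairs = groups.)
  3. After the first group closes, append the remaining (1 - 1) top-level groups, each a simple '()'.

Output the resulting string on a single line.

Answer: ((((((())))))())

Derivation:
Spec: pairs=8 depth=7 groups=1
Leftover pairs = 8 - 7 - (1-1) = 1
First group: deep chain of depth 7 + 1 sibling pairs
Remaining 0 groups: simple '()' each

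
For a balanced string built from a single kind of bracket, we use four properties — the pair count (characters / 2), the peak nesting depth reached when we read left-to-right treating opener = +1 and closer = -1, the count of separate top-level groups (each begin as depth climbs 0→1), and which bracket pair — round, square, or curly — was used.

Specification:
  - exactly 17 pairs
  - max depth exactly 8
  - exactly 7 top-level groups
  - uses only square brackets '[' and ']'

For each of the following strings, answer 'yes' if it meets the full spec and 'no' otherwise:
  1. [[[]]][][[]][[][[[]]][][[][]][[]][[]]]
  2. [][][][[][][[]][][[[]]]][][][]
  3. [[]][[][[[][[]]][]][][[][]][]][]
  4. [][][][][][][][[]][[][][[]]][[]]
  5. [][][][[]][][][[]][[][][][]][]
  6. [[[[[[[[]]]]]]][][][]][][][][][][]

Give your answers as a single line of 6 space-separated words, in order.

String 1 '[[[]]][][[]][[][[[]]][][[][]][[]][[]]]': depth seq [1 2 3 2 1 0 1 0 1 2 1 0 1 2 1 2 3 4 3 2 1 2 1 2 3 2 3 2 1 2 3 2 1 2 3 2 1 0]
  -> pairs=19 depth=4 groups=4 -> no
String 2 '[][][][[][][[]][][[[]]]][][][]': depth seq [1 0 1 0 1 0 1 2 1 2 1 2 3 2 1 2 1 2 3 4 3 2 1 0 1 0 1 0 1 0]
  -> pairs=15 depth=4 groups=7 -> no
String 3 '[[]][[][[[][[]]][]][][[][]][]][]': depth seq [1 2 1 0 1 2 1 2 3 4 3 4 5 4 3 2 3 2 1 2 1 2 3 2 3 2 1 2 1 0 1 0]
  -> pairs=16 depth=5 groups=3 -> no
String 4 '[][][][][][][][[]][[][][[]]][[]]': depth seq [1 0 1 0 1 0 1 0 1 0 1 0 1 0 1 2 1 0 1 2 1 2 1 2 3 2 1 0 1 2 1 0]
  -> pairs=16 depth=3 groups=10 -> no
String 5 '[][][][[]][][][[]][[][][][]][]': depth seq [1 0 1 0 1 0 1 2 1 0 1 0 1 0 1 2 1 0 1 2 1 2 1 2 1 2 1 0 1 0]
  -> pairs=15 depth=2 groups=9 -> no
String 6 '[[[[[[[[]]]]]]][][][]][][][][][][]': depth seq [1 2 3 4 5 6 7 8 7 6 5 4 3 2 1 2 1 2 1 2 1 0 1 0 1 0 1 0 1 0 1 0 1 0]
  -> pairs=17 depth=8 groups=7 -> yes

Answer: no no no no no yes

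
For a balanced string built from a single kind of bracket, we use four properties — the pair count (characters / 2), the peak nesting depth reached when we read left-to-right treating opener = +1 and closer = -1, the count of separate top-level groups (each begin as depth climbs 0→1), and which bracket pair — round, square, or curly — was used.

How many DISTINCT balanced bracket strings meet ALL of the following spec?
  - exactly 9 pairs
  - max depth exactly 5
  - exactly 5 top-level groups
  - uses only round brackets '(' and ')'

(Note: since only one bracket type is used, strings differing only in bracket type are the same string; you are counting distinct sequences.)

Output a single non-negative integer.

Spec: pairs=9 depth=5 groups=5
Count(depth <= 5) = 275
Count(depth <= 4) = 270
Count(depth == 5) = 275 - 270 = 5

Answer: 5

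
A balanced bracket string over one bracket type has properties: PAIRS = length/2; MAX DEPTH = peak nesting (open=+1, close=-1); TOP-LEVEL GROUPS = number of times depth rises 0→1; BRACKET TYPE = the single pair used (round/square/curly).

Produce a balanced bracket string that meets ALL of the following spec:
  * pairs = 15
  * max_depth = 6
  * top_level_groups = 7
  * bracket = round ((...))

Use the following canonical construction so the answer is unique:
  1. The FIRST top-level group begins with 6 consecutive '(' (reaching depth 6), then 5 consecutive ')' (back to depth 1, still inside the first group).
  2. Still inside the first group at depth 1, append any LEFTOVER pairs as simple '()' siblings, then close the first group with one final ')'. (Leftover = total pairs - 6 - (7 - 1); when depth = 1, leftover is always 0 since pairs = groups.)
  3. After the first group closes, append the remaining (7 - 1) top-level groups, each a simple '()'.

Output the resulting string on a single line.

Spec: pairs=15 depth=6 groups=7
Leftover pairs = 15 - 6 - (7-1) = 3
First group: deep chain of depth 6 + 3 sibling pairs
Remaining 6 groups: simple '()' each

Answer: (((((()))))()()())()()()()()()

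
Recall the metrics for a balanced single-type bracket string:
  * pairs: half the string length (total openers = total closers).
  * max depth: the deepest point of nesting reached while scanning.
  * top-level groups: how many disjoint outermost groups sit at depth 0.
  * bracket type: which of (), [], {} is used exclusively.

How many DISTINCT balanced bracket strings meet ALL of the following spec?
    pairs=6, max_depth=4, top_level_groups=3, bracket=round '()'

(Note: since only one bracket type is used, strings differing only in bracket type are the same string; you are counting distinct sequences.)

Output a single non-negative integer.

Answer: 3

Derivation:
Spec: pairs=6 depth=4 groups=3
Count(depth <= 4) = 28
Count(depth <= 3) = 25
Count(depth == 4) = 28 - 25 = 3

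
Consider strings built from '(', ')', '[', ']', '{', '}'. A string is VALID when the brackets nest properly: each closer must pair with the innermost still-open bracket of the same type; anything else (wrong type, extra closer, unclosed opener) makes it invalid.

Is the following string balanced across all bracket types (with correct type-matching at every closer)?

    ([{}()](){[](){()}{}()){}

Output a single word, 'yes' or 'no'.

Answer: no

Derivation:
pos 0: push '('; stack = (
pos 1: push '['; stack = ([
pos 2: push '{'; stack = ([{
pos 3: '}' matches '{'; pop; stack = ([
pos 4: push '('; stack = ([(
pos 5: ')' matches '('; pop; stack = ([
pos 6: ']' matches '['; pop; stack = (
pos 7: push '('; stack = ((
pos 8: ')' matches '('; pop; stack = (
pos 9: push '{'; stack = ({
pos 10: push '['; stack = ({[
pos 11: ']' matches '['; pop; stack = ({
pos 12: push '('; stack = ({(
pos 13: ')' matches '('; pop; stack = ({
pos 14: push '{'; stack = ({{
pos 15: push '('; stack = ({{(
pos 16: ')' matches '('; pop; stack = ({{
pos 17: '}' matches '{'; pop; stack = ({
pos 18: push '{'; stack = ({{
pos 19: '}' matches '{'; pop; stack = ({
pos 20: push '('; stack = ({(
pos 21: ')' matches '('; pop; stack = ({
pos 22: saw closer ')' but top of stack is '{' (expected '}') → INVALID
Verdict: type mismatch at position 22: ')' closes '{' → no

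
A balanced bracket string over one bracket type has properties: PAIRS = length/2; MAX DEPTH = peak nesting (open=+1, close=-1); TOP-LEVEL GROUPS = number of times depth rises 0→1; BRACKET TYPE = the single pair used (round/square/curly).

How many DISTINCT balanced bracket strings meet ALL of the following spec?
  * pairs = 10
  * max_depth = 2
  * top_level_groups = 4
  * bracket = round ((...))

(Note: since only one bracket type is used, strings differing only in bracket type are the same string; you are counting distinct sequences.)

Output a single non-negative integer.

Spec: pairs=10 depth=2 groups=4
Count(depth <= 2) = 84
Count(depth <= 1) = 0
Count(depth == 2) = 84 - 0 = 84

Answer: 84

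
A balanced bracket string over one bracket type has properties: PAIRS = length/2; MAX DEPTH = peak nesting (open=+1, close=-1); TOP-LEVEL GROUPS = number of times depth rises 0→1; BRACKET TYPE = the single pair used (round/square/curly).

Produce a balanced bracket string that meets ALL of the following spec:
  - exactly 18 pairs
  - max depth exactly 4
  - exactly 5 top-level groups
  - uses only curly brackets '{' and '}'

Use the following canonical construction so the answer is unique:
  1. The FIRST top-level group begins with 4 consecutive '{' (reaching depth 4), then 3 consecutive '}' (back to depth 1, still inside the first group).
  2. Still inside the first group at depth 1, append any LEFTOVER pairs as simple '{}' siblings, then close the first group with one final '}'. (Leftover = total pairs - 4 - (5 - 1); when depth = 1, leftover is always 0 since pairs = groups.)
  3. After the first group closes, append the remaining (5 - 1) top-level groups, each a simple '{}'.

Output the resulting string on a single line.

Spec: pairs=18 depth=4 groups=5
Leftover pairs = 18 - 4 - (5-1) = 10
First group: deep chain of depth 4 + 10 sibling pairs
Remaining 4 groups: simple '{}' each

Answer: {{{{}}}{}{}{}{}{}{}{}{}{}{}}{}{}{}{}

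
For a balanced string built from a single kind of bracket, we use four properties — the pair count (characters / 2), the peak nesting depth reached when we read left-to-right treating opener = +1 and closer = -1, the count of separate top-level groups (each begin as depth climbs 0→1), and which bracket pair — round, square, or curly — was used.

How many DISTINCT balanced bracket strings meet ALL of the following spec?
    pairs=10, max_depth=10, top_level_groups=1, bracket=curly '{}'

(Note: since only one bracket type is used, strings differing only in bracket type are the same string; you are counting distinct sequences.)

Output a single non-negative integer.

Answer: 1

Derivation:
Spec: pairs=10 depth=10 groups=1
Count(depth <= 10) = 4862
Count(depth <= 9) = 4861
Count(depth == 10) = 4862 - 4861 = 1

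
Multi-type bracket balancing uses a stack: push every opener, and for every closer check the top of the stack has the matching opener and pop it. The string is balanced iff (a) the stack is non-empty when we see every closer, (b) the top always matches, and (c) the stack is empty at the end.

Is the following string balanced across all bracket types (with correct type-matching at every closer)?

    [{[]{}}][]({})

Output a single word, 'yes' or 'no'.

pos 0: push '['; stack = [
pos 1: push '{'; stack = [{
pos 2: push '['; stack = [{[
pos 3: ']' matches '['; pop; stack = [{
pos 4: push '{'; stack = [{{
pos 5: '}' matches '{'; pop; stack = [{
pos 6: '}' matches '{'; pop; stack = [
pos 7: ']' matches '['; pop; stack = (empty)
pos 8: push '['; stack = [
pos 9: ']' matches '['; pop; stack = (empty)
pos 10: push '('; stack = (
pos 11: push '{'; stack = ({
pos 12: '}' matches '{'; pop; stack = (
pos 13: ')' matches '('; pop; stack = (empty)
end: stack empty → VALID
Verdict: properly nested → yes

Answer: yes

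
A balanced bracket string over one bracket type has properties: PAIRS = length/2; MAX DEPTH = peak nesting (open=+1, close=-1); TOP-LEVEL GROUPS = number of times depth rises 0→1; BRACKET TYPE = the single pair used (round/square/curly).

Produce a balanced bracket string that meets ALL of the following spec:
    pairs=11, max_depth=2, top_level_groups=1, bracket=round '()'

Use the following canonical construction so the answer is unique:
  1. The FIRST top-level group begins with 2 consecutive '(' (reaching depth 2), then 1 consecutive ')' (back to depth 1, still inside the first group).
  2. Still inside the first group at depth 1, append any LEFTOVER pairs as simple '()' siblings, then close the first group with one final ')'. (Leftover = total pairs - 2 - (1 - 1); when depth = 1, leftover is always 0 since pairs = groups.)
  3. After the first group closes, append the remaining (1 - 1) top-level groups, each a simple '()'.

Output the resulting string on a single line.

Answer: (()()()()()()()()()())

Derivation:
Spec: pairs=11 depth=2 groups=1
Leftover pairs = 11 - 2 - (1-1) = 9
First group: deep chain of depth 2 + 9 sibling pairs
Remaining 0 groups: simple '()' each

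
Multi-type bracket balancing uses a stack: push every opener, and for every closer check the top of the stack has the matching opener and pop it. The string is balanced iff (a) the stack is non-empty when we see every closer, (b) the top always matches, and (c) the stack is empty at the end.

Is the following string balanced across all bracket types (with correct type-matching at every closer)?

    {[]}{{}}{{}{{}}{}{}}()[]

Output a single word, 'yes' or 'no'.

Answer: yes

Derivation:
pos 0: push '{'; stack = {
pos 1: push '['; stack = {[
pos 2: ']' matches '['; pop; stack = {
pos 3: '}' matches '{'; pop; stack = (empty)
pos 4: push '{'; stack = {
pos 5: push '{'; stack = {{
pos 6: '}' matches '{'; pop; stack = {
pos 7: '}' matches '{'; pop; stack = (empty)
pos 8: push '{'; stack = {
pos 9: push '{'; stack = {{
pos 10: '}' matches '{'; pop; stack = {
pos 11: push '{'; stack = {{
pos 12: push '{'; stack = {{{
pos 13: '}' matches '{'; pop; stack = {{
pos 14: '}' matches '{'; pop; stack = {
pos 15: push '{'; stack = {{
pos 16: '}' matches '{'; pop; stack = {
pos 17: push '{'; stack = {{
pos 18: '}' matches '{'; pop; stack = {
pos 19: '}' matches '{'; pop; stack = (empty)
pos 20: push '('; stack = (
pos 21: ')' matches '('; pop; stack = (empty)
pos 22: push '['; stack = [
pos 23: ']' matches '['; pop; stack = (empty)
end: stack empty → VALID
Verdict: properly nested → yes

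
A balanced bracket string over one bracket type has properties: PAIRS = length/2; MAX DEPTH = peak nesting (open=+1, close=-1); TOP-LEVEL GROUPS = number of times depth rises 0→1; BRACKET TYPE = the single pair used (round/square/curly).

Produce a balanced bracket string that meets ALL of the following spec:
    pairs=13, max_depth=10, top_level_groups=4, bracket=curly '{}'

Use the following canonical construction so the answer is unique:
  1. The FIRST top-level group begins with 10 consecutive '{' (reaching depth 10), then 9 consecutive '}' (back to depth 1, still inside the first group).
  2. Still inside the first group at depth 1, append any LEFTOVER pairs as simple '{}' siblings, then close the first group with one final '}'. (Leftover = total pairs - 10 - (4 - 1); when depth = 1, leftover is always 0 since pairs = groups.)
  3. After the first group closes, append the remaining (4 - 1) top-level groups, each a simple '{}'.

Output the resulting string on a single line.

Answer: {{{{{{{{{{}}}}}}}}}}{}{}{}

Derivation:
Spec: pairs=13 depth=10 groups=4
Leftover pairs = 13 - 10 - (4-1) = 0
First group: deep chain of depth 10 + 0 sibling pairs
Remaining 3 groups: simple '{}' each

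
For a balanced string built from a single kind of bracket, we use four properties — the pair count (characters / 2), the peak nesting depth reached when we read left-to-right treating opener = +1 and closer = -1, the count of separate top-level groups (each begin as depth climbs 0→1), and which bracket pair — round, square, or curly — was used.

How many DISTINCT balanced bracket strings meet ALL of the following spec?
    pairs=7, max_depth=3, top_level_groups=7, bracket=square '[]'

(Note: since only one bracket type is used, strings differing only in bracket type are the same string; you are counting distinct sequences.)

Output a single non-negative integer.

Answer: 0

Derivation:
Spec: pairs=7 depth=3 groups=7
Count(depth <= 3) = 1
Count(depth <= 2) = 1
Count(depth == 3) = 1 - 1 = 0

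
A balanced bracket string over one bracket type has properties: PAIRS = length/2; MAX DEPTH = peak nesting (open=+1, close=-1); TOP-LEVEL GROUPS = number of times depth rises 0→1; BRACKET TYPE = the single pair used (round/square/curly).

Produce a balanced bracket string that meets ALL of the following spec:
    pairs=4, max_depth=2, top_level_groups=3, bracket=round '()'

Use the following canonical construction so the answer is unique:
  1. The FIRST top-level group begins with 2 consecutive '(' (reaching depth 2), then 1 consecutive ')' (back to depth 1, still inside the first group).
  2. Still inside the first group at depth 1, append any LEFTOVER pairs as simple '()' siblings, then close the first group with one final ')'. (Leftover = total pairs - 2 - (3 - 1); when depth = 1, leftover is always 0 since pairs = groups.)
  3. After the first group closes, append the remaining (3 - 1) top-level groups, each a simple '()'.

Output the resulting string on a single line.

Spec: pairs=4 depth=2 groups=3
Leftover pairs = 4 - 2 - (3-1) = 0
First group: deep chain of depth 2 + 0 sibling pairs
Remaining 2 groups: simple '()' each

Answer: (())()()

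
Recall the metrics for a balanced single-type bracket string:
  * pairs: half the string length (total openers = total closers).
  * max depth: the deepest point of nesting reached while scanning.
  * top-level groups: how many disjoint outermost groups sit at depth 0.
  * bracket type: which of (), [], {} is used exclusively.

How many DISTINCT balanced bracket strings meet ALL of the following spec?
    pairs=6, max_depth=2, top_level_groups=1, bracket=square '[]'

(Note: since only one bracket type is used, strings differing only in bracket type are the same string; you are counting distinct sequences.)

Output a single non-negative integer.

Spec: pairs=6 depth=2 groups=1
Count(depth <= 2) = 1
Count(depth <= 1) = 0
Count(depth == 2) = 1 - 0 = 1

Answer: 1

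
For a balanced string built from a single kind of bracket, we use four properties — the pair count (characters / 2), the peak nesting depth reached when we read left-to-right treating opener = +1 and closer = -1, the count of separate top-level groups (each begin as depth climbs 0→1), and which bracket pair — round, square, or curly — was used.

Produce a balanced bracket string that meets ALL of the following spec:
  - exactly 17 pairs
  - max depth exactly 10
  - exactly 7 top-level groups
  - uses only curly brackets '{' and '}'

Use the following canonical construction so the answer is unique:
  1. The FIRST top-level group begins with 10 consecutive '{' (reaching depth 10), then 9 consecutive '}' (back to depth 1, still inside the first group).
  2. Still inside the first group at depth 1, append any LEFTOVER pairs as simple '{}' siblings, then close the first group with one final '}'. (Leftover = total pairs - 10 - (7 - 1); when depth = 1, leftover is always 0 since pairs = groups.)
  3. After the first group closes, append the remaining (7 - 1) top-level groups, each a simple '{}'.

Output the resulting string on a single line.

Spec: pairs=17 depth=10 groups=7
Leftover pairs = 17 - 10 - (7-1) = 1
First group: deep chain of depth 10 + 1 sibling pairs
Remaining 6 groups: simple '{}' each

Answer: {{{{{{{{{{}}}}}}}}}{}}{}{}{}{}{}{}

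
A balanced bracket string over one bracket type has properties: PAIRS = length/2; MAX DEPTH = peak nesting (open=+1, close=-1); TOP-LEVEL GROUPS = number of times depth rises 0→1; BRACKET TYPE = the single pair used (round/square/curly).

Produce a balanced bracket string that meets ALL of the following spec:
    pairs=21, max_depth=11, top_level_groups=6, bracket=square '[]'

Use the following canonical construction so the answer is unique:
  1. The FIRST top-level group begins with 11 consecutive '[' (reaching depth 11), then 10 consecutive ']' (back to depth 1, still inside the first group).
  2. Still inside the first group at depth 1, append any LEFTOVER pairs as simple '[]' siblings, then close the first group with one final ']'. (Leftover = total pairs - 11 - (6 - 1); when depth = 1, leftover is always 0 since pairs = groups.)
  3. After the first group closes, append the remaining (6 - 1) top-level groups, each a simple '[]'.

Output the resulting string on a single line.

Spec: pairs=21 depth=11 groups=6
Leftover pairs = 21 - 11 - (6-1) = 5
First group: deep chain of depth 11 + 5 sibling pairs
Remaining 5 groups: simple '[]' each

Answer: [[[[[[[[[[[]]]]]]]]]][][][][][]][][][][][]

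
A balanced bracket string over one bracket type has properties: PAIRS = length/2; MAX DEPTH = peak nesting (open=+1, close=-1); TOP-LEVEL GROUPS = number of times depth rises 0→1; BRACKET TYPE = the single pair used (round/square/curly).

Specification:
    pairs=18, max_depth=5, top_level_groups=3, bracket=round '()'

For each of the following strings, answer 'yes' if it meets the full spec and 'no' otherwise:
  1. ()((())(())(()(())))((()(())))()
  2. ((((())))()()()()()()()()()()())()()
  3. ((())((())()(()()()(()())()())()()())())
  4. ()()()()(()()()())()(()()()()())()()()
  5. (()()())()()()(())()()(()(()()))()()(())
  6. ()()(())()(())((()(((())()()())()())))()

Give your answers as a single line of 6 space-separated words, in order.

String 1 '()((())(())(()(())))((()(())))()': depth seq [1 0 1 2 3 2 1 2 3 2 1 2 3 2 3 4 3 2 1 0 1 2 3 2 3 4 3 2 1 0 1 0]
  -> pairs=16 depth=4 groups=4 -> no
String 2 '((((())))()()()()()()()()()()())()()': depth seq [1 2 3 4 5 4 3 2 1 2 1 2 1 2 1 2 1 2 1 2 1 2 1 2 1 2 1 2 1 2 1 0 1 0 1 0]
  -> pairs=18 depth=5 groups=3 -> yes
String 3 '((())((())()(()()()(()())()())()()())())': depth seq [1 2 3 2 1 2 3 4 3 2 3 2 3 4 3 4 3 4 3 4 5 4 5 4 3 4 3 4 3 2 3 2 3 2 3 2 1 2 1 0]
  -> pairs=20 depth=5 groups=1 -> no
String 4 '()()()()(()()()())()(()()()()())()()()': depth seq [1 0 1 0 1 0 1 0 1 2 1 2 1 2 1 2 1 0 1 0 1 2 1 2 1 2 1 2 1 2 1 0 1 0 1 0 1 0]
  -> pairs=19 depth=2 groups=10 -> no
String 5 '(()()())()()()(())()()(()(()()))()()(())': depth seq [1 2 1 2 1 2 1 0 1 0 1 0 1 0 1 2 1 0 1 0 1 0 1 2 1 2 3 2 3 2 1 0 1 0 1 0 1 2 1 0]
  -> pairs=20 depth=3 groups=11 -> no
String 6 '()()(())()(())((()(((())()()())()())))()': depth seq [1 0 1 0 1 2 1 0 1 0 1 2 1 0 1 2 3 2 3 4 5 6 5 4 5 4 5 4 5 4 3 4 3 4 3 2 1 0 1 0]
  -> pairs=20 depth=6 groups=7 -> no

Answer: no yes no no no no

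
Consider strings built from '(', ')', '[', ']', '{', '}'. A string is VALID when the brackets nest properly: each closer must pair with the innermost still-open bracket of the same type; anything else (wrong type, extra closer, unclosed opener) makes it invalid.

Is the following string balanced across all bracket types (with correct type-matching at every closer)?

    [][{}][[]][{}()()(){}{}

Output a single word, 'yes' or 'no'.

Answer: no

Derivation:
pos 0: push '['; stack = [
pos 1: ']' matches '['; pop; stack = (empty)
pos 2: push '['; stack = [
pos 3: push '{'; stack = [{
pos 4: '}' matches '{'; pop; stack = [
pos 5: ']' matches '['; pop; stack = (empty)
pos 6: push '['; stack = [
pos 7: push '['; stack = [[
pos 8: ']' matches '['; pop; stack = [
pos 9: ']' matches '['; pop; stack = (empty)
pos 10: push '['; stack = [
pos 11: push '{'; stack = [{
pos 12: '}' matches '{'; pop; stack = [
pos 13: push '('; stack = [(
pos 14: ')' matches '('; pop; stack = [
pos 15: push '('; stack = [(
pos 16: ')' matches '('; pop; stack = [
pos 17: push '('; stack = [(
pos 18: ')' matches '('; pop; stack = [
pos 19: push '{'; stack = [{
pos 20: '}' matches '{'; pop; stack = [
pos 21: push '{'; stack = [{
pos 22: '}' matches '{'; pop; stack = [
end: stack still non-empty ([) → INVALID
Verdict: unclosed openers at end: [ → no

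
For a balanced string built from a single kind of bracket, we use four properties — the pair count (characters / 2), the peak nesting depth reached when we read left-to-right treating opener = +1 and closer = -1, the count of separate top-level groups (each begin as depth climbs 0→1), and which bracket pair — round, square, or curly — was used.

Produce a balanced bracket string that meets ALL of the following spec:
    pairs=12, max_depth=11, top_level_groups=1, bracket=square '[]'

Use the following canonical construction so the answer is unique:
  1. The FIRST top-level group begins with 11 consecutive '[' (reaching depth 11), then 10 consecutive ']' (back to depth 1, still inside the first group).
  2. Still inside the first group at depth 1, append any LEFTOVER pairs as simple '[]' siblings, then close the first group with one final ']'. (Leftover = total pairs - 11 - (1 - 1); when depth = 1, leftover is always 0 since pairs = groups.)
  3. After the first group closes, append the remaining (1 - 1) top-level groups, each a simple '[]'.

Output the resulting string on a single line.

Spec: pairs=12 depth=11 groups=1
Leftover pairs = 12 - 11 - (1-1) = 1
First group: deep chain of depth 11 + 1 sibling pairs
Remaining 0 groups: simple '[]' each

Answer: [[[[[[[[[[[]]]]]]]]]][]]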